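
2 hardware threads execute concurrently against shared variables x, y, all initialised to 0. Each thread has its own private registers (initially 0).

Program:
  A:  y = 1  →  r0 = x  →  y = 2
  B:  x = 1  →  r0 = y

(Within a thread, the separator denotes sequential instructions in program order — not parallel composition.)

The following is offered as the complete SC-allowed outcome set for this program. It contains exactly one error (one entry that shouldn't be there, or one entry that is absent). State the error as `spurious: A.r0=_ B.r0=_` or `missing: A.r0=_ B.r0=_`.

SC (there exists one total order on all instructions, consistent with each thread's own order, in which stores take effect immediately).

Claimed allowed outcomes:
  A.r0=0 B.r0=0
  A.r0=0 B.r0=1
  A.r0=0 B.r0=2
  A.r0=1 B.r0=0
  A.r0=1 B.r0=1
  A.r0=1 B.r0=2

outcome vector order: (A.r0,B.r0)
SC: 5 outcomes — {0/1 0/2 1/0 1/1 1/2}
claimed∖SC = {0/0}

spurious: A.r0=0 B.r0=0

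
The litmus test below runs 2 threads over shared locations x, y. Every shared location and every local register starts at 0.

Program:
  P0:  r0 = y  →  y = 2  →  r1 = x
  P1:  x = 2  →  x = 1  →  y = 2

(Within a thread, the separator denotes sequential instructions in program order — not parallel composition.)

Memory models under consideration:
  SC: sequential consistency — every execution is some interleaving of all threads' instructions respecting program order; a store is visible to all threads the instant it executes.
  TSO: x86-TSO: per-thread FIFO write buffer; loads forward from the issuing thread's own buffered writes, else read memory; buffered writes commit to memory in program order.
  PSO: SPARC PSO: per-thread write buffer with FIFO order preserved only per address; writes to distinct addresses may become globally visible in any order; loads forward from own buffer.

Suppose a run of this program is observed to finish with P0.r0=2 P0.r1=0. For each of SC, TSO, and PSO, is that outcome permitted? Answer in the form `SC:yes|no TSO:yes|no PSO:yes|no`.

outcome vector order: (P0.r0,P0.r1)
SC: 4 outcomes — {(0,0) (0,1) (0,2) (2,1)}
TSO: 4 outcomes — {(0,0) (0,1) (0,2) (2,1)}
PSO: 6 outcomes — {(0,0) (0,1) (0,2) (2,0) (2,1) (2,2)}
target (2,0) ∈ {PSO}

SC:no TSO:no PSO:yes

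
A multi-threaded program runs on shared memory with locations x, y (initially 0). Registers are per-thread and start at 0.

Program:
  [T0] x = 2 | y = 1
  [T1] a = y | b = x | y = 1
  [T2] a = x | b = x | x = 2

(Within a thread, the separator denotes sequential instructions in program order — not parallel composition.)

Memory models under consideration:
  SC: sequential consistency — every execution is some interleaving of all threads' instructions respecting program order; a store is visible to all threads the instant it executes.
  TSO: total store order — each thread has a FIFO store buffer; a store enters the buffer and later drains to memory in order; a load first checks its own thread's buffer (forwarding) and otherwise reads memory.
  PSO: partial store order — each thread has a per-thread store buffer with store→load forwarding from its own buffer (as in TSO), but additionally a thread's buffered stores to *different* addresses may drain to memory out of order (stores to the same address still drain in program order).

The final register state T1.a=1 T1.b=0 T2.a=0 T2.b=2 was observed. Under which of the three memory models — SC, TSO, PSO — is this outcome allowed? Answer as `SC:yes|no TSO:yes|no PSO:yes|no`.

SC:no TSO:no PSO:yes

outcome vector order: (T1.a,T1.b,T2.a,T2.b)
[SC] allowed = {<0 0 0 0>; <0 0 0 2>; <0 0 2 2>; <0 2 0 0>; <0 2 0 2>; <0 2 2 2>; <1 2 0 0>; <1 2 0 2>; <1 2 2 2>}
[TSO] allowed = {<0 0 0 0>; <0 0 0 2>; <0 0 2 2>; <0 2 0 0>; <0 2 0 2>; <0 2 2 2>; <1 2 0 0>; <1 2 0 2>; <1 2 2 2>}
[PSO] allowed = {<0 0 0 0>; <0 0 0 2>; <0 0 2 2>; <0 2 0 0>; <0 2 0 2>; <0 2 2 2>; <1 0 0 0>; <1 0 0 2>; <1 0 2 2>; <1 2 0 0>; <1 2 0 2>; <1 2 2 2>}
target <1 0 0 2> ∈ {PSO}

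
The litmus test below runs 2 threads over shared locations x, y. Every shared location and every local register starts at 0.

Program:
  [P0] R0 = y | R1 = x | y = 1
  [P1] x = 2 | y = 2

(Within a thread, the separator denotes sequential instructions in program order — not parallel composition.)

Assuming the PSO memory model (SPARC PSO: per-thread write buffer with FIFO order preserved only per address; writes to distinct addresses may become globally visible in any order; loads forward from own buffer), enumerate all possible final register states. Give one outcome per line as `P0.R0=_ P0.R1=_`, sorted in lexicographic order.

P0.R0=0 P0.R1=0
P0.R0=0 P0.R1=2
P0.R0=2 P0.R1=0
P0.R0=2 P0.R1=2

outcome vector order: (P0.R0,P0.R1)
|PSO outcomes| = 4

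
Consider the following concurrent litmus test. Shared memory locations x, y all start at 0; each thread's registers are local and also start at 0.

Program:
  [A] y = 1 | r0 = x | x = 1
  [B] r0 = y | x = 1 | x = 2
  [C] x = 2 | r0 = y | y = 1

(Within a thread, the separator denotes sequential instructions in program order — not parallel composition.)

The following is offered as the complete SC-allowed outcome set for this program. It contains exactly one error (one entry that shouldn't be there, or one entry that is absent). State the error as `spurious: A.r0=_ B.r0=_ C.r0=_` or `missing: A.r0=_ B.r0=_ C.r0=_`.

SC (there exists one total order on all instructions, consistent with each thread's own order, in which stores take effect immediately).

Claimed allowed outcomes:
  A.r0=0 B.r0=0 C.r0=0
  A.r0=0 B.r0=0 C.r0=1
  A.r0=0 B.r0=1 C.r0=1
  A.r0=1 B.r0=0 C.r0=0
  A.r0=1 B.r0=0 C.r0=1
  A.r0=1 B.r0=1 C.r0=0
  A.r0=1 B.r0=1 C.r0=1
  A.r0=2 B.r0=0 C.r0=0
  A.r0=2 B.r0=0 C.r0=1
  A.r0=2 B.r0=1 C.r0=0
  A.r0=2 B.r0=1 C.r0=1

outcome vector order: (A.r0,B.r0,C.r0)
under SC → 001 011 100 101 110 111 200 201 210 211
claimed∖SC = {000}

spurious: A.r0=0 B.r0=0 C.r0=0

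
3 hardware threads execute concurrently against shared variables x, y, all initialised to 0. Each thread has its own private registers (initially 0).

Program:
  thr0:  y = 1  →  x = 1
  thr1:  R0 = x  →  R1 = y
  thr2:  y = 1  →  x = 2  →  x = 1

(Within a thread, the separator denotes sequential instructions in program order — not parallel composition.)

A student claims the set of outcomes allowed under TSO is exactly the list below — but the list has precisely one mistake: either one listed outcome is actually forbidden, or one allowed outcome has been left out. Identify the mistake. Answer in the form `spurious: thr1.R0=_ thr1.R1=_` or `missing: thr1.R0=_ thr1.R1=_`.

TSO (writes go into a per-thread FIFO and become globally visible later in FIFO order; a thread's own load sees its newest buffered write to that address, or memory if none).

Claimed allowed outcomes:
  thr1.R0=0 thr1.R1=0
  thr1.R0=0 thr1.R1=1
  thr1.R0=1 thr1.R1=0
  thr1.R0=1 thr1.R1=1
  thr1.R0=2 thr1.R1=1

spurious: thr1.R0=1 thr1.R1=0

outcome vector order: (thr1.R0,thr1.R1)
under TSO → 00 01 11 21
claimed∖TSO = {10}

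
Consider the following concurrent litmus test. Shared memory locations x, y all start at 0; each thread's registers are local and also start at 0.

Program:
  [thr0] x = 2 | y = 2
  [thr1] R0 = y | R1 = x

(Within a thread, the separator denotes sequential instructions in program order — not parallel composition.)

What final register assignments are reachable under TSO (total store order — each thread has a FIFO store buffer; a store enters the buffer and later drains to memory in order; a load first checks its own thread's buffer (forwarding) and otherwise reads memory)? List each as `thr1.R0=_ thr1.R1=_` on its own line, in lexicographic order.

thr1.R0=0 thr1.R1=0
thr1.R0=0 thr1.R1=2
thr1.R0=2 thr1.R1=2

outcome vector order: (thr1.R0,thr1.R1)
|TSO outcomes| = 3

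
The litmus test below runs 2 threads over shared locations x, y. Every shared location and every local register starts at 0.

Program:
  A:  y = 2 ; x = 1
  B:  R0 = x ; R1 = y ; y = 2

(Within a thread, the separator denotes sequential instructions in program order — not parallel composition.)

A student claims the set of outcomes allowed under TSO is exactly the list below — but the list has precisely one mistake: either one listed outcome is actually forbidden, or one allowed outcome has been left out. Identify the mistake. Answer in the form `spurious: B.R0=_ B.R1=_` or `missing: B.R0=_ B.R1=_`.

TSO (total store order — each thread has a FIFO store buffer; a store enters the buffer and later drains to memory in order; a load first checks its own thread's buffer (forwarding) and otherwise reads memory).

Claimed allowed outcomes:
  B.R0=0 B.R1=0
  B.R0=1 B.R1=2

missing: B.R0=0 B.R1=2

outcome vector order: (B.R0,B.R1)
TSO: 3 outcomes — {(0,0) (0,2) (1,2)}
TSO∖claimed = {(0,2)}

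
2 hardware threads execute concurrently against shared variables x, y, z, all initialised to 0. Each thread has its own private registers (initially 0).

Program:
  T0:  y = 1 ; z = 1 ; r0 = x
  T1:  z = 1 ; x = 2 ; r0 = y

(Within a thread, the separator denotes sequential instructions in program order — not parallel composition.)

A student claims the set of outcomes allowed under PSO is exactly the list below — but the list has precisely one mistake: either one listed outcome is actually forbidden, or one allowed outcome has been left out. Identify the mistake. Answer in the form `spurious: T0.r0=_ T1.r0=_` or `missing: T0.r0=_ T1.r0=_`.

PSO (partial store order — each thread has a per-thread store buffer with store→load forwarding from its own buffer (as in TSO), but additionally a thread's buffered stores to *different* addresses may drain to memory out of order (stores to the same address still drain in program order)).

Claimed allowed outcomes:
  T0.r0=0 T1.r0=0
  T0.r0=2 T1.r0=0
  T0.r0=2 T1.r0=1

missing: T0.r0=0 T1.r0=1

outcome vector order: (T0.r0,T1.r0)
PSO: 4 outcomes — {0/0; 0/1; 2/0; 2/1}
PSO∖claimed = {0/1}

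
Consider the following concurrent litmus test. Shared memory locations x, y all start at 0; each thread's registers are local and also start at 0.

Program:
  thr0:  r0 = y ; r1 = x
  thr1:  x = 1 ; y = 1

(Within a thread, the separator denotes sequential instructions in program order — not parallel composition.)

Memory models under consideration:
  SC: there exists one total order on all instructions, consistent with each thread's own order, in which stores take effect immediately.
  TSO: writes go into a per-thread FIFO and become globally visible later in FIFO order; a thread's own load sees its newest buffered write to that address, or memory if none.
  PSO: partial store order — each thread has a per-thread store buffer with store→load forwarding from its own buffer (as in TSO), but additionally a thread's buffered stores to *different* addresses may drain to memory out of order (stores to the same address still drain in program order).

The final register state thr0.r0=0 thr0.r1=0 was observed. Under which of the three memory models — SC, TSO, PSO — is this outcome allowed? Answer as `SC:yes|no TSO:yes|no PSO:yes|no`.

outcome vector order: (thr0.r0,thr0.r1)
SC: 3 outcomes — {(0,0), (0,1), (1,1)}
TSO: 3 outcomes — {(0,0), (0,1), (1,1)}
PSO: 4 outcomes — {(0,0), (0,1), (1,0), (1,1)}
target (0,0) ∈ {SC,TSO,PSO}

SC:yes TSO:yes PSO:yes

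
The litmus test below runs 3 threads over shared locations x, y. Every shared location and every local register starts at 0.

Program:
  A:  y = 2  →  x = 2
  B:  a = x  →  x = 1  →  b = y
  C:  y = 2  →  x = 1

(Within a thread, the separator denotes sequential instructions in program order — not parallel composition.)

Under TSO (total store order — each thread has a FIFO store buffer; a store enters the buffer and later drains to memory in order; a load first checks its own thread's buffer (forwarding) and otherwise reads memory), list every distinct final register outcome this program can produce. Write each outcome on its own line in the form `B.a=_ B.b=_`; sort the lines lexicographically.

B.a=0 B.b=0
B.a=0 B.b=2
B.a=1 B.b=2
B.a=2 B.b=2

outcome vector order: (B.a,B.b)
|TSO outcomes| = 4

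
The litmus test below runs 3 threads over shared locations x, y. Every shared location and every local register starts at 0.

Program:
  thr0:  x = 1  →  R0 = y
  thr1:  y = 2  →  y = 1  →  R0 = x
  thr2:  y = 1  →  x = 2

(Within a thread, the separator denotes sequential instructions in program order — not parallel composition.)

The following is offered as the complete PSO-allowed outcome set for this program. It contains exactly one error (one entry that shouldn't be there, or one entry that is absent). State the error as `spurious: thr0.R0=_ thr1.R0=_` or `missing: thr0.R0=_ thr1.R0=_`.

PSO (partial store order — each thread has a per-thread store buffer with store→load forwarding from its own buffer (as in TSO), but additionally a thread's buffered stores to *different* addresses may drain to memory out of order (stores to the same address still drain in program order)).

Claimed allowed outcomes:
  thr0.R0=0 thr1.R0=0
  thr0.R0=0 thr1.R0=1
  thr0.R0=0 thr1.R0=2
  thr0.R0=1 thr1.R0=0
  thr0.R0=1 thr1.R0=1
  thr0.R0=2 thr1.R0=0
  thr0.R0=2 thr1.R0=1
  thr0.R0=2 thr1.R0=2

missing: thr0.R0=1 thr1.R0=2

outcome vector order: (thr0.R0,thr1.R0)
under PSO → 00, 01, 02, 10, 11, 12, 20, 21, 22
PSO∖claimed = {12}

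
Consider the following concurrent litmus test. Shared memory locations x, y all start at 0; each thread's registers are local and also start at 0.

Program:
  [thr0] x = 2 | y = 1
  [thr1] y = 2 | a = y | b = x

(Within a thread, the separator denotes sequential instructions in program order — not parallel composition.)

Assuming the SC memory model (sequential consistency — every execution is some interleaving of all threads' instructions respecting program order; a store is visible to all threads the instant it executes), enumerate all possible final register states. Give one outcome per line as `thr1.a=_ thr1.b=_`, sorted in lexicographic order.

outcome vector order: (thr1.a,thr1.b)
|SC outcomes| = 3

thr1.a=1 thr1.b=2
thr1.a=2 thr1.b=0
thr1.a=2 thr1.b=2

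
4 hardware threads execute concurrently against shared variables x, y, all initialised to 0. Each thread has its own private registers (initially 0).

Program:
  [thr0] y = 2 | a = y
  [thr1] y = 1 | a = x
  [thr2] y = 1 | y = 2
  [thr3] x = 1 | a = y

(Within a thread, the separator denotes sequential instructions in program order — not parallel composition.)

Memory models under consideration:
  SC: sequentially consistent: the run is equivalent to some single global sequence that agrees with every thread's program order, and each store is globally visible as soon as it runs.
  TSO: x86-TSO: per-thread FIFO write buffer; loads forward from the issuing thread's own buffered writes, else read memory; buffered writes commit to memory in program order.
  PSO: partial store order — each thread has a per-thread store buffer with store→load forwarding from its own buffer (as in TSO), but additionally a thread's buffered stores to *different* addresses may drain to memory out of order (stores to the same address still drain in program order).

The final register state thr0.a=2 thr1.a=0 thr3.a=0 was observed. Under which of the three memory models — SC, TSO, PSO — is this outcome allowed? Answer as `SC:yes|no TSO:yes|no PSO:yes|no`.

outcome vector order: (thr0.a,thr1.a,thr3.a)
[SC] allowed = {1/0/1 1/0/2 1/1/0 1/1/1 1/1/2 2/0/1 2/0/2 2/1/0 2/1/1 2/1/2}
[TSO] allowed = {1/0/0 1/0/1 1/0/2 1/1/0 1/1/1 1/1/2 2/0/0 2/0/1 2/0/2 2/1/0 2/1/1 2/1/2}
[PSO] allowed = {1/0/0 1/0/1 1/0/2 1/1/0 1/1/1 1/1/2 2/0/0 2/0/1 2/0/2 2/1/0 2/1/1 2/1/2}
target 2/0/0 ∈ {TSO,PSO}

SC:no TSO:yes PSO:yes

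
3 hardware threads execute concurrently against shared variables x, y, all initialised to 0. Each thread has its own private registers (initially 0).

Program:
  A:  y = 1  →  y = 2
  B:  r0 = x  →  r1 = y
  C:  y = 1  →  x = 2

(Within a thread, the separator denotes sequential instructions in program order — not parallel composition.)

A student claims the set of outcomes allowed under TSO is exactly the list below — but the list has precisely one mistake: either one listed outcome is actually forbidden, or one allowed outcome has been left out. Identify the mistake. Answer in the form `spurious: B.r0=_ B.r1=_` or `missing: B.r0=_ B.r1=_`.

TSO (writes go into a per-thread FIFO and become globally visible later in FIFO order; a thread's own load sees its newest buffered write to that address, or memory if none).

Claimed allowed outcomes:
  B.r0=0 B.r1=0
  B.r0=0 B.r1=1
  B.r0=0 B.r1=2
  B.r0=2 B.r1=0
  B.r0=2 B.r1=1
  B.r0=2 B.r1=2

outcome vector order: (B.r0,B.r1)
TSO: 5 outcomes — {00; 01; 02; 21; 22}
claimed∖TSO = {20}

spurious: B.r0=2 B.r1=0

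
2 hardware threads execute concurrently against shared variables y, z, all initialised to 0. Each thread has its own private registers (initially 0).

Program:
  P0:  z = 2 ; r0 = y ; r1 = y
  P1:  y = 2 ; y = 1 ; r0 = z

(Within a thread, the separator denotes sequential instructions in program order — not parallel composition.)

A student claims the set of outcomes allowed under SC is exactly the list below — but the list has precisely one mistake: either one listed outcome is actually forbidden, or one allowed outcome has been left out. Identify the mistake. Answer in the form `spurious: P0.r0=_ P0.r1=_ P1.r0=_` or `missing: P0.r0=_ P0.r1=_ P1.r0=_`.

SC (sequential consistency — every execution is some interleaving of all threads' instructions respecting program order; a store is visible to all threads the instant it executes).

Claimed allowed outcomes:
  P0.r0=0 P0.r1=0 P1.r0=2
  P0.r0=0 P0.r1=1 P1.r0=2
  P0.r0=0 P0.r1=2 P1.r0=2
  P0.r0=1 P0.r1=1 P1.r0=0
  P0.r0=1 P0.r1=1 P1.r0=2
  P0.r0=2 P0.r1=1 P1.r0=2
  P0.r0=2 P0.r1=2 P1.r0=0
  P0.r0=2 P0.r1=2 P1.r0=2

spurious: P0.r0=2 P0.r1=2 P1.r0=0

outcome vector order: (P0.r0,P0.r1,P1.r0)
SC (7): <0 0 2> <0 1 2> <0 2 2> <1 1 0> <1 1 2> <2 1 2> <2 2 2>
claimed∖SC = {<2 2 0>}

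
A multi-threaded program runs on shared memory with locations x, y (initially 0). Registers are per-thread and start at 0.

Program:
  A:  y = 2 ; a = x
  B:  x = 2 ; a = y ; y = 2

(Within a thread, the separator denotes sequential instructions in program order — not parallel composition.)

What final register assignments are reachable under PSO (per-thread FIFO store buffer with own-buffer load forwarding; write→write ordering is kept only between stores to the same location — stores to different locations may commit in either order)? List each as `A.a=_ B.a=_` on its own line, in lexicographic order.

A.a=0 B.a=0
A.a=0 B.a=2
A.a=2 B.a=0
A.a=2 B.a=2

outcome vector order: (A.a,B.a)
|PSO outcomes| = 4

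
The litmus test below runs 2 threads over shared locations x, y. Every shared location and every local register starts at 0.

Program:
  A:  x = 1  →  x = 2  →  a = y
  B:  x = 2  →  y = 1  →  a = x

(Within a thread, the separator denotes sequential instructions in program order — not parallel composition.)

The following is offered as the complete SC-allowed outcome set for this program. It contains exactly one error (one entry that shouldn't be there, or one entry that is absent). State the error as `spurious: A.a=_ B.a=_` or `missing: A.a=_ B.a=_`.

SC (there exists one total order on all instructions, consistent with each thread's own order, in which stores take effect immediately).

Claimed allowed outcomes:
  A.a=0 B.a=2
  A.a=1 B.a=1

outcome vector order: (A.a,B.a)
SC (3): <0 2> <1 1> <1 2>
SC∖claimed = {<1 2>}

missing: A.a=1 B.a=2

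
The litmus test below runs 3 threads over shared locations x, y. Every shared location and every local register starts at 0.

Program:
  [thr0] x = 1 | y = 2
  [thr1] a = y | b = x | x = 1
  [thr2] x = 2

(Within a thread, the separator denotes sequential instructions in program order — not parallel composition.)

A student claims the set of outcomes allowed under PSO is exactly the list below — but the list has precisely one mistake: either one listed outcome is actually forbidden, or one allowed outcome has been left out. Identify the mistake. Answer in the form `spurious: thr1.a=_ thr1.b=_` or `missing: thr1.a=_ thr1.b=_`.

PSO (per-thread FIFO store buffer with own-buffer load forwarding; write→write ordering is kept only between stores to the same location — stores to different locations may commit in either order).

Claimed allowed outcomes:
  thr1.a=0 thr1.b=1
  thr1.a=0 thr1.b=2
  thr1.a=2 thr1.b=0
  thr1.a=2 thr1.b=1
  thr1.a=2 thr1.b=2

outcome vector order: (thr1.a,thr1.b)
PSO (6): 0/0; 0/1; 0/2; 2/0; 2/1; 2/2
PSO∖claimed = {0/0}

missing: thr1.a=0 thr1.b=0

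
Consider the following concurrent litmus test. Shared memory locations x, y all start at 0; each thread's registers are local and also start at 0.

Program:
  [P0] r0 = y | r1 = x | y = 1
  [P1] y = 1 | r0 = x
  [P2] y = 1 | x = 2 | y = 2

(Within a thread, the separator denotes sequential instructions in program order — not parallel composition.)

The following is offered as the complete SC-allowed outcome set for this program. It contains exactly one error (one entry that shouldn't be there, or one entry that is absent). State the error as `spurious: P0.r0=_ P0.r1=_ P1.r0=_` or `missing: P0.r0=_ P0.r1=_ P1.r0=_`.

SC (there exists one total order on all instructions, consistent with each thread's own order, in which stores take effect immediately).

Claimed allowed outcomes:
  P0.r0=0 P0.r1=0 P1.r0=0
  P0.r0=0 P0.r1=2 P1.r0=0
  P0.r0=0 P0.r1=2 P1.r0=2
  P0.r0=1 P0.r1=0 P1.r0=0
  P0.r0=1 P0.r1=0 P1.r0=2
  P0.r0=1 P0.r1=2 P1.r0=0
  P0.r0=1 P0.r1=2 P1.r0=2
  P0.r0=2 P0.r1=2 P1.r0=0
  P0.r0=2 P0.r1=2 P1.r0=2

missing: P0.r0=0 P0.r1=0 P1.r0=2

outcome vector order: (P0.r0,P0.r1,P1.r0)
SC: 10 outcomes — {<0 0 0>; <0 0 2>; <0 2 0>; <0 2 2>; <1 0 0>; <1 0 2>; <1 2 0>; <1 2 2>; <2 2 0>; <2 2 2>}
SC∖claimed = {<0 0 2>}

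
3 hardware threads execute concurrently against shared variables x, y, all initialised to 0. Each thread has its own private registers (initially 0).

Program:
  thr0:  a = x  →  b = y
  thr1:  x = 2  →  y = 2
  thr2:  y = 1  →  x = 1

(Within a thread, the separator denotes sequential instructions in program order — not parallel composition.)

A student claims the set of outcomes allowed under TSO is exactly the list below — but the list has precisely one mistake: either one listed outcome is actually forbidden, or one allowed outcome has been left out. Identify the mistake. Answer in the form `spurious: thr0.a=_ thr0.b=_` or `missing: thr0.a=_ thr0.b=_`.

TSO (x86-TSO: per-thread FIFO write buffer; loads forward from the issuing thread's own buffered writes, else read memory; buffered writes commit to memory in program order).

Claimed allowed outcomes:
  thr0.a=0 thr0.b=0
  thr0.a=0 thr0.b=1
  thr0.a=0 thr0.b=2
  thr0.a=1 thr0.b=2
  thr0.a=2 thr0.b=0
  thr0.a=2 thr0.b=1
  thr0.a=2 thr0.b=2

outcome vector order: (thr0.a,thr0.b)
TSO (8): 0/0, 0/1, 0/2, 1/1, 1/2, 2/0, 2/1, 2/2
TSO∖claimed = {1/1}

missing: thr0.a=1 thr0.b=1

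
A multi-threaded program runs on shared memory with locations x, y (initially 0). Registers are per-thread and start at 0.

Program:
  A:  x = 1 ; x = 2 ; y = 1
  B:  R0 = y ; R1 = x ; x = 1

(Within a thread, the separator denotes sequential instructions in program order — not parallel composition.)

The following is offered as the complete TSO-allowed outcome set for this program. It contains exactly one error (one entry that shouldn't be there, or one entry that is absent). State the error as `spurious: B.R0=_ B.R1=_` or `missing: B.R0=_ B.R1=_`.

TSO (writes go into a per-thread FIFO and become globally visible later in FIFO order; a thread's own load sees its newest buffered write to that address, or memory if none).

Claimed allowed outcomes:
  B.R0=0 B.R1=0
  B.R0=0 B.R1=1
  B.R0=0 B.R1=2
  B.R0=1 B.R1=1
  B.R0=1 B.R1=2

spurious: B.R0=1 B.R1=1

outcome vector order: (B.R0,B.R1)
TSO: 4 outcomes — {0/0, 0/1, 0/2, 1/2}
claimed∖TSO = {1/1}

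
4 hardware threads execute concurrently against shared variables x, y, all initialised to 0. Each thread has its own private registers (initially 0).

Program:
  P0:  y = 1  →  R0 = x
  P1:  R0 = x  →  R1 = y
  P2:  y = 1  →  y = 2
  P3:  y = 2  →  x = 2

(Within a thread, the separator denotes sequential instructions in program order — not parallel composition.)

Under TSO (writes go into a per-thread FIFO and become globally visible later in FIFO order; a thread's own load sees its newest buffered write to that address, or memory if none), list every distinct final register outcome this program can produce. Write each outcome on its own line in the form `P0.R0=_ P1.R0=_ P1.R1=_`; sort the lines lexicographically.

outcome vector order: (P0.R0,P1.R0,P1.R1)
|TSO outcomes| = 10

P0.R0=0 P1.R0=0 P1.R1=0
P0.R0=0 P1.R0=0 P1.R1=1
P0.R0=0 P1.R0=0 P1.R1=2
P0.R0=0 P1.R0=2 P1.R1=1
P0.R0=0 P1.R0=2 P1.R1=2
P0.R0=2 P1.R0=0 P1.R1=0
P0.R0=2 P1.R0=0 P1.R1=1
P0.R0=2 P1.R0=0 P1.R1=2
P0.R0=2 P1.R0=2 P1.R1=1
P0.R0=2 P1.R0=2 P1.R1=2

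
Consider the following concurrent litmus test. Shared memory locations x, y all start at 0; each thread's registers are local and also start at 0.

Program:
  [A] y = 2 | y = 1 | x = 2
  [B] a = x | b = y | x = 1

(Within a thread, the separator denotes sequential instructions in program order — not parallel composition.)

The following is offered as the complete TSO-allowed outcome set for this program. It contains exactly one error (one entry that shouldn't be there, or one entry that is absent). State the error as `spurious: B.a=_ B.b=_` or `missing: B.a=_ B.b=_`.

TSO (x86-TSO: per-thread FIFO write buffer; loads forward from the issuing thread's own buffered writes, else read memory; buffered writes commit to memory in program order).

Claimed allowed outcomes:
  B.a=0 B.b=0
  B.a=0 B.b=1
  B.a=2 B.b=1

outcome vector order: (B.a,B.b)
TSO (4): 00, 01, 02, 21
TSO∖claimed = {02}

missing: B.a=0 B.b=2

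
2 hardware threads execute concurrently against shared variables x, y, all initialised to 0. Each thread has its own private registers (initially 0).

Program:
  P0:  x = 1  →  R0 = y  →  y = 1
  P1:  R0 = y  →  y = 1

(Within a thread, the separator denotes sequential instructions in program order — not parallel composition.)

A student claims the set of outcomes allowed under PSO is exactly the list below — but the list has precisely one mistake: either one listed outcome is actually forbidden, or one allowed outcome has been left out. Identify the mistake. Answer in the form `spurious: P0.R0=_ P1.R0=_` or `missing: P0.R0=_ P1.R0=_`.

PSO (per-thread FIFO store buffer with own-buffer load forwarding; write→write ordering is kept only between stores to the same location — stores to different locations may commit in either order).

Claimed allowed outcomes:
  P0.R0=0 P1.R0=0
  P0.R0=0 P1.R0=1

missing: P0.R0=1 P1.R0=0

outcome vector order: (P0.R0,P1.R0)
PSO: 3 outcomes — {(0,0); (0,1); (1,0)}
PSO∖claimed = {(1,0)}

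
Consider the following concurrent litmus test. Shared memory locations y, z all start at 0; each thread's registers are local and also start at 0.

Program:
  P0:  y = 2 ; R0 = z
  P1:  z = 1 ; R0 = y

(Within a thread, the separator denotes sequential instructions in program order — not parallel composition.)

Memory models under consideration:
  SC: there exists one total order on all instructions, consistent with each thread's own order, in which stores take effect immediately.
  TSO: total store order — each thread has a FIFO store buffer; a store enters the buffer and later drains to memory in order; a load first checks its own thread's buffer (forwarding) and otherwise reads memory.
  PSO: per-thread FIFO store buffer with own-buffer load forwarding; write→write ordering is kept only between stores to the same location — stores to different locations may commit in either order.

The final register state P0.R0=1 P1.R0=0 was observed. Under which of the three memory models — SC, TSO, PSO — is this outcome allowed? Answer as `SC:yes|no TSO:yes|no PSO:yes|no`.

outcome vector order: (P0.R0,P1.R0)
SC: 3 outcomes — {0/2, 1/0, 1/2}
TSO: 4 outcomes — {0/0, 0/2, 1/0, 1/2}
PSO: 4 outcomes — {0/0, 0/2, 1/0, 1/2}
target 1/0 ∈ {SC,TSO,PSO}

SC:yes TSO:yes PSO:yes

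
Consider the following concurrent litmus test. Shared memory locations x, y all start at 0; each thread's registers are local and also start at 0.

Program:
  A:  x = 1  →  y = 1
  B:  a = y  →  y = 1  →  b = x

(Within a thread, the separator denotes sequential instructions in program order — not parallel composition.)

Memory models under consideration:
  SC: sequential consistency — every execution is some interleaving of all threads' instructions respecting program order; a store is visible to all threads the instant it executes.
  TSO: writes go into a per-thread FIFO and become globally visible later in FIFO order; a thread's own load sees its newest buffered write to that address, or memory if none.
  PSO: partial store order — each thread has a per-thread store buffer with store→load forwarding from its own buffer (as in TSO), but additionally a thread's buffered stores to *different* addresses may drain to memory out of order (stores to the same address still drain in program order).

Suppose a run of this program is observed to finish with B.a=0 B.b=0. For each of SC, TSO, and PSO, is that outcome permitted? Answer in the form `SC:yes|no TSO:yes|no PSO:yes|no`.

SC:yes TSO:yes PSO:yes

outcome vector order: (B.a,B.b)
under SC → 00, 01, 11
under TSO → 00, 01, 11
under PSO → 00, 01, 10, 11
target 00 ∈ {SC,TSO,PSO}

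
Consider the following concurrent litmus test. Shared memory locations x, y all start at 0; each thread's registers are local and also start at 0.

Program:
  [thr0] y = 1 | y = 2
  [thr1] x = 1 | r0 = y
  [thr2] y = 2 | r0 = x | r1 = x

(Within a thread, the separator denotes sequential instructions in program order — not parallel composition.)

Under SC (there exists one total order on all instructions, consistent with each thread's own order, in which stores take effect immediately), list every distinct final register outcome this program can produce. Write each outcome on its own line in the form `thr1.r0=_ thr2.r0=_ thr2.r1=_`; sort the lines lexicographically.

thr1.r0=0 thr2.r0=1 thr2.r1=1
thr1.r0=1 thr2.r0=0 thr2.r1=0
thr1.r0=1 thr2.r0=0 thr2.r1=1
thr1.r0=1 thr2.r0=1 thr2.r1=1
thr1.r0=2 thr2.r0=0 thr2.r1=0
thr1.r0=2 thr2.r0=0 thr2.r1=1
thr1.r0=2 thr2.r0=1 thr2.r1=1

outcome vector order: (thr1.r0,thr2.r0,thr2.r1)
|SC outcomes| = 7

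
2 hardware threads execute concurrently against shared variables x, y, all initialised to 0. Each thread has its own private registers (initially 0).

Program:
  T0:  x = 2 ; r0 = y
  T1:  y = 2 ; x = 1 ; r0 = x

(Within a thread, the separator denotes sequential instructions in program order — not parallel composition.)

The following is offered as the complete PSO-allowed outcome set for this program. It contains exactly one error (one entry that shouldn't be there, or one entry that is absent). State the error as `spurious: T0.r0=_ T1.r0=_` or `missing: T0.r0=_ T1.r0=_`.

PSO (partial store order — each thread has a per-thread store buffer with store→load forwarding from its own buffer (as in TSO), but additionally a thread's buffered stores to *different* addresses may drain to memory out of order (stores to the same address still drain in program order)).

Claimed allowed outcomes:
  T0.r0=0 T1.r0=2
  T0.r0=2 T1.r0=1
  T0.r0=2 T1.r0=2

missing: T0.r0=0 T1.r0=1

outcome vector order: (T0.r0,T1.r0)
PSO (4): 01; 02; 21; 22
PSO∖claimed = {01}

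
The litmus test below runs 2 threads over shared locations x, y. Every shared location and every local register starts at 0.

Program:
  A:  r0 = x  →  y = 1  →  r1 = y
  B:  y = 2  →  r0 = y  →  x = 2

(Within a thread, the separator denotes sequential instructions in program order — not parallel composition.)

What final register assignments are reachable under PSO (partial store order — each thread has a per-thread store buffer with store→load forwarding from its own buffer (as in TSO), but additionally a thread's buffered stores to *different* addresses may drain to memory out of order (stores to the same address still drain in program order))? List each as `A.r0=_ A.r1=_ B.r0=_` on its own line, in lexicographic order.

A.r0=0 A.r1=1 B.r0=1
A.r0=0 A.r1=1 B.r0=2
A.r0=0 A.r1=2 B.r0=2
A.r0=2 A.r1=1 B.r0=2
A.r0=2 A.r1=2 B.r0=2

outcome vector order: (A.r0,A.r1,B.r0)
|PSO outcomes| = 5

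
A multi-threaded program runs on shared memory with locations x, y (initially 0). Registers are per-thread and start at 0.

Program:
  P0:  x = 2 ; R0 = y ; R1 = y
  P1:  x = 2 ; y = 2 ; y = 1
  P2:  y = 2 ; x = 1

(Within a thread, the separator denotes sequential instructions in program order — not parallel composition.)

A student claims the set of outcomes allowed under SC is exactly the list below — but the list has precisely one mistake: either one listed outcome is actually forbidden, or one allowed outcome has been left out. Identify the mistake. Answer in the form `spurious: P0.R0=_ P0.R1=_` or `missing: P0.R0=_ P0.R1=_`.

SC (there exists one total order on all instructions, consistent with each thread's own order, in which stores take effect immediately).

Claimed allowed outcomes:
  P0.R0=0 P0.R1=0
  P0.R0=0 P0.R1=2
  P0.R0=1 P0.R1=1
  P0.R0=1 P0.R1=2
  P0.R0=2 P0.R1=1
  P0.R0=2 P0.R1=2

outcome vector order: (P0.R0,P0.R1)
SC (7): (0,0); (0,1); (0,2); (1,1); (1,2); (2,1); (2,2)
SC∖claimed = {(0,1)}

missing: P0.R0=0 P0.R1=1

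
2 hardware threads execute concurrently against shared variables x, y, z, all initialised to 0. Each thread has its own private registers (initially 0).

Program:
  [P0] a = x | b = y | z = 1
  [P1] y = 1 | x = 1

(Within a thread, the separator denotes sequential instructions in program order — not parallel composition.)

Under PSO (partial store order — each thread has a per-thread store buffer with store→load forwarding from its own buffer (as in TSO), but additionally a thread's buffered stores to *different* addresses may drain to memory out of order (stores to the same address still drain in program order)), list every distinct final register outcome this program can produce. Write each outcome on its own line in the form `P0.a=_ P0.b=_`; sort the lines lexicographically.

P0.a=0 P0.b=0
P0.a=0 P0.b=1
P0.a=1 P0.b=0
P0.a=1 P0.b=1

outcome vector order: (P0.a,P0.b)
|PSO outcomes| = 4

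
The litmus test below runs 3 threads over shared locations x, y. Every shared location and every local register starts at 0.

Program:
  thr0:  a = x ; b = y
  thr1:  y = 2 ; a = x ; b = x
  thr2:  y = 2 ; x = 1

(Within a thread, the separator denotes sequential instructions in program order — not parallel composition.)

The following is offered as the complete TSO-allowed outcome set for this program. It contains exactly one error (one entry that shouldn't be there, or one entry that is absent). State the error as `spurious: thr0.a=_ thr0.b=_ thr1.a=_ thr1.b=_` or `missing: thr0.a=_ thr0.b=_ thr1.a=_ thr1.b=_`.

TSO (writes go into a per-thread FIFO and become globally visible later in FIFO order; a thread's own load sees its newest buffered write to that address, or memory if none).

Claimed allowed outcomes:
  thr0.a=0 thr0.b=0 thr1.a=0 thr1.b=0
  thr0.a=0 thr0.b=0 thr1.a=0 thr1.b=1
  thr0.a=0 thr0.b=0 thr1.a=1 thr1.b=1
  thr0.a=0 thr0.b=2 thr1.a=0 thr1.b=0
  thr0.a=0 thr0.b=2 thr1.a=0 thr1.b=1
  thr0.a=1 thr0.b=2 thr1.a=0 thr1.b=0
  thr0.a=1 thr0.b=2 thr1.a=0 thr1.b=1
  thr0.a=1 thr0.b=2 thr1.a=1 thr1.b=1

outcome vector order: (thr0.a,thr0.b,thr1.a,thr1.b)
under TSO → 0000; 0001; 0011; 0200; 0201; 0211; 1200; 1201; 1211
TSO∖claimed = {0211}

missing: thr0.a=0 thr0.b=2 thr1.a=1 thr1.b=1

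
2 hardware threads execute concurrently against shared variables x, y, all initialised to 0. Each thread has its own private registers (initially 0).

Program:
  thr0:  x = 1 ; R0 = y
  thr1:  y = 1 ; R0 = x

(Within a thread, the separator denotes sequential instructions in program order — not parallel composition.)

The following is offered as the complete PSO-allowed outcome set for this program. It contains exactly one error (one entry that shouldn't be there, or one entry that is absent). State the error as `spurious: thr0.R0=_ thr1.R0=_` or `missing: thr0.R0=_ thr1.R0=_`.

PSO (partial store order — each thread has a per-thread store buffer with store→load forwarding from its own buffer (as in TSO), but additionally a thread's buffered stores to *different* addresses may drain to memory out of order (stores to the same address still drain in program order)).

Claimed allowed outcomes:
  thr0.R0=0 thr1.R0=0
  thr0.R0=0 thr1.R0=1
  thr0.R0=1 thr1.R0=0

outcome vector order: (thr0.R0,thr1.R0)
under PSO → <0 0>, <0 1>, <1 0>, <1 1>
PSO∖claimed = {<1 1>}

missing: thr0.R0=1 thr1.R0=1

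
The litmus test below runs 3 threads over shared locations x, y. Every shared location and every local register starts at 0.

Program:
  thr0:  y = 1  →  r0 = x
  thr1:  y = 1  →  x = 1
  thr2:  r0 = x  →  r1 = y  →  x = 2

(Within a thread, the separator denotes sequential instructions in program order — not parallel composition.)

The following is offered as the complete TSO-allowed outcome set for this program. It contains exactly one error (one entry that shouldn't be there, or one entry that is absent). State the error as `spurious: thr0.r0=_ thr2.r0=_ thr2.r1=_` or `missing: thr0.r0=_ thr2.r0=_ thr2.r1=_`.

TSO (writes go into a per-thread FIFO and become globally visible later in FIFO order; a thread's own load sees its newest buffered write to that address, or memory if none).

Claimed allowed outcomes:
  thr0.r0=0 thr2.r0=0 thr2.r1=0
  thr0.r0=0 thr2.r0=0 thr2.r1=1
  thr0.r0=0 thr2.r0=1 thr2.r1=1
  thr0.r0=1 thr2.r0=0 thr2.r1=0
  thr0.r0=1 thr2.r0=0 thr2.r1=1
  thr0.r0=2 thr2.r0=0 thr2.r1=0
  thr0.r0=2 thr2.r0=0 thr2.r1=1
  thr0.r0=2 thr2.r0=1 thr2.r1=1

missing: thr0.r0=1 thr2.r0=1 thr2.r1=1

outcome vector order: (thr0.r0,thr2.r0,thr2.r1)
under TSO → (0,0,0), (0,0,1), (0,1,1), (1,0,0), (1,0,1), (1,1,1), (2,0,0), (2,0,1), (2,1,1)
TSO∖claimed = {(1,1,1)}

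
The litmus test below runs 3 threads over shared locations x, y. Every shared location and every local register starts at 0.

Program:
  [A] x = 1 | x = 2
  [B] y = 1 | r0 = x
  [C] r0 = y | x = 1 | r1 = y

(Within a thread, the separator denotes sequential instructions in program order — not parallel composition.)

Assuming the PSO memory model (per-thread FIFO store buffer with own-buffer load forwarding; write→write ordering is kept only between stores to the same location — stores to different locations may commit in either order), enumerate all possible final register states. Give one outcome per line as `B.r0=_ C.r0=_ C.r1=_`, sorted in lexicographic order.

outcome vector order: (B.r0,C.r0,C.r1)
|PSO outcomes| = 9

B.r0=0 C.r0=0 C.r1=0
B.r0=0 C.r0=0 C.r1=1
B.r0=0 C.r0=1 C.r1=1
B.r0=1 C.r0=0 C.r1=0
B.r0=1 C.r0=0 C.r1=1
B.r0=1 C.r0=1 C.r1=1
B.r0=2 C.r0=0 C.r1=0
B.r0=2 C.r0=0 C.r1=1
B.r0=2 C.r0=1 C.r1=1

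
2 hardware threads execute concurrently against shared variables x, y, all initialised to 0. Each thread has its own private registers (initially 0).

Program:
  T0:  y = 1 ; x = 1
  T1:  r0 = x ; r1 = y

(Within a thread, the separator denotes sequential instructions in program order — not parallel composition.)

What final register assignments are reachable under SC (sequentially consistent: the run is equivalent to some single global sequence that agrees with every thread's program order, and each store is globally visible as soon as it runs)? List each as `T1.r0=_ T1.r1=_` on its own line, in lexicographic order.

outcome vector order: (T1.r0,T1.r1)
|SC outcomes| = 3

T1.r0=0 T1.r1=0
T1.r0=0 T1.r1=1
T1.r0=1 T1.r1=1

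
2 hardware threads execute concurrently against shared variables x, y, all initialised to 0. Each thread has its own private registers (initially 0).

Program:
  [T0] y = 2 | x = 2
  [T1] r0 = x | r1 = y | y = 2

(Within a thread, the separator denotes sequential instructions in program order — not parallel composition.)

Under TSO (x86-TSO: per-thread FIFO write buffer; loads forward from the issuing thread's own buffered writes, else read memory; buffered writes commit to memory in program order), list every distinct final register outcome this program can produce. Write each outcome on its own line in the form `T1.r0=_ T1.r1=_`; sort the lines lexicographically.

T1.r0=0 T1.r1=0
T1.r0=0 T1.r1=2
T1.r0=2 T1.r1=2

outcome vector order: (T1.r0,T1.r1)
|TSO outcomes| = 3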